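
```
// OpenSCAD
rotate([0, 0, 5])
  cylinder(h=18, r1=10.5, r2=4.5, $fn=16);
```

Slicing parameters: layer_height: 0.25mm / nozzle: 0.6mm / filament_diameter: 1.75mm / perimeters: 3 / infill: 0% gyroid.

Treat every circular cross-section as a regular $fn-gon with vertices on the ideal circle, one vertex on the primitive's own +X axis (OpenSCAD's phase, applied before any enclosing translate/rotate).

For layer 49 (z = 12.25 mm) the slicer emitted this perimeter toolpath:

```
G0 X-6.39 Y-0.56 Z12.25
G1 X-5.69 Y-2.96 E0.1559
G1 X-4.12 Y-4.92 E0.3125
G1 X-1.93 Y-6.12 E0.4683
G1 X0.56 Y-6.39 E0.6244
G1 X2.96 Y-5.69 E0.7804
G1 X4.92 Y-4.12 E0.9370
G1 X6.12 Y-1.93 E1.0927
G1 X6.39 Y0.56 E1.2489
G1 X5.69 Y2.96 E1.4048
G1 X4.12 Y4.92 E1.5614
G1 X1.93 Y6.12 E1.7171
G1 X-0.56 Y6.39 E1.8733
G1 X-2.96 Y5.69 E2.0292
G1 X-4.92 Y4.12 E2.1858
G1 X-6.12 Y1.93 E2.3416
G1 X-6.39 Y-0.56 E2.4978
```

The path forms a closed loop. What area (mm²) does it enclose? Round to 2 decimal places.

126.01 mm²

Apply the shoelace formula to the sequence of (X, Y) vertices; enclosed area = 126.01 mm².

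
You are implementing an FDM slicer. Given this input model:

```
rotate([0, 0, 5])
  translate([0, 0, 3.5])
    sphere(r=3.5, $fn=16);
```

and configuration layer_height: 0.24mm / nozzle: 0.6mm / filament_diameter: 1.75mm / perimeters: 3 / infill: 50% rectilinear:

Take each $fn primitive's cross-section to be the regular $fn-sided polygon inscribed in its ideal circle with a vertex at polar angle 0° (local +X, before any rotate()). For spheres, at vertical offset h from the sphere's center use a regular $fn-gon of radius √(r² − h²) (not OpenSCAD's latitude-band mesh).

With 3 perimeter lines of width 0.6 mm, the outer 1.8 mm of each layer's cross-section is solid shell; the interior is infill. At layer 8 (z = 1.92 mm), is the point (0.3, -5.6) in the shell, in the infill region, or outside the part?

At z = 1.92 mm: the sphere: section is a regular 16-gon, circumradius = √(r²−h²) = √(3.5²−1.58²) = 3.123; (whole slice rotated 5° about Z — lengths, areas and connectivity unchanged). Overall, the cross-section is a single solid region. Undo the 5° rotation: the query point maps to (-0.189, -5.605) in the un-rotated model frame. The nearest boundary edge runs (-1.20, -2.89)→(-0.00, -3.12); distance from the point to it = 2.49 mm. The point is not inside any of the regions above, so it lies outside the cross-section (2.49 mm from the nearest boundary).

outside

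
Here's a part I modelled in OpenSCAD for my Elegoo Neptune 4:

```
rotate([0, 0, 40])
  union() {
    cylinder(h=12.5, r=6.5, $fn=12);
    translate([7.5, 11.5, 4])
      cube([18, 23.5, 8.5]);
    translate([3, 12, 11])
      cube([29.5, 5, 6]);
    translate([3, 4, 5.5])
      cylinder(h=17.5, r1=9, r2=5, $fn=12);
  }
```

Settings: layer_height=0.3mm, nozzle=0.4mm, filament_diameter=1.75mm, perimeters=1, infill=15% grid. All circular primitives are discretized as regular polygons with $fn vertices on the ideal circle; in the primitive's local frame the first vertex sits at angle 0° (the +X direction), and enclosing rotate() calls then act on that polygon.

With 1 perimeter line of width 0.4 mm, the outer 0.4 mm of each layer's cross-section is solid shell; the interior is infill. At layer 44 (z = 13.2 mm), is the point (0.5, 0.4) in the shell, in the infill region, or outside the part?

infill

At z = 13.2 mm: the cylinder is not intersected at this z (z outside [0, 12.5]); the cube at (7.5, 11.5) is absent (z outside [4, 12.5]); the 29.5×5 cube at (3, 12) contributes its full rectangle; the cone at (3, 4) contributes a regular 12-gon of circumradius 7.240 (interpolated between r1=9 and r2=5 at t=0.440); Taking the union: the 2 present regions are separate (no shared area or edge), so areas and boundary lengths simply add and each stays a separate island — 2 connected regions; (whole slice rotated 40° about Z — lengths, areas and connectivity unchanged). Overall, the cross-section has 2 separate islands. Undo the 40° rotation: the query point maps to (0.640, -0.015) in the un-rotated model frame. The nearest boundary edge runs (-0.62, -2.27)→(-3.27, 0.38); distance from the point to it = 2.49 mm. (Shell/infill is judged within the island containing the point — the largest one.) The point is inside the cross-section and 2.49 mm from the nearest boundary — more than the 0.4 mm shell width (1 × 0.4), so it's in the infill interior.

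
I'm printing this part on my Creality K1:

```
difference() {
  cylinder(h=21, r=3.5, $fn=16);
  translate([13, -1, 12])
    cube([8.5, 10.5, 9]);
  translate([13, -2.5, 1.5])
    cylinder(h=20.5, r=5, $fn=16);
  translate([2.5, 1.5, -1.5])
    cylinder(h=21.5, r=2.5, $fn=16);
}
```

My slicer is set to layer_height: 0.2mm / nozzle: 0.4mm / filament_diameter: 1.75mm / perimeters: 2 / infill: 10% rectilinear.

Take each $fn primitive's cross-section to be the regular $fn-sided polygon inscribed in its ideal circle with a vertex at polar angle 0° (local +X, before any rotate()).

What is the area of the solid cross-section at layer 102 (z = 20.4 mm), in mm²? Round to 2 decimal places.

At z = 20.4 mm: the r=3.5 cylinder gives a regular 16-gon of circumradius 3.5 (constant along its height) (area = (16/2)·3.500²·sin(360°/16) = 37.50 mm²); the cube at (13, -1) (footprint 8.5×10.5) is included at this height (area 89.25 mm²); the cylinder at (13, -2.5): section is a regular 16-gon, circumradius r=5 (area = (16/2)·5.000²·sin(360°/16) = 76.54 mm²); the cylinder at (2.5, 1.5) is not intersected at this z (z outside [-1.5, 20]); After the difference (first − rest): starting from the r=3.5 cylinder (37.50 mm²), the 8.5×10.5 cube at (13, -1) misses the remaining region (no effect); the r=5 cylinder at (13, -2.5) misses the remaining region (no effect) — area = 37.50 mm². Overall, the cross-section is a single solid region. Net area = 37.50 mm².

37.50 mm²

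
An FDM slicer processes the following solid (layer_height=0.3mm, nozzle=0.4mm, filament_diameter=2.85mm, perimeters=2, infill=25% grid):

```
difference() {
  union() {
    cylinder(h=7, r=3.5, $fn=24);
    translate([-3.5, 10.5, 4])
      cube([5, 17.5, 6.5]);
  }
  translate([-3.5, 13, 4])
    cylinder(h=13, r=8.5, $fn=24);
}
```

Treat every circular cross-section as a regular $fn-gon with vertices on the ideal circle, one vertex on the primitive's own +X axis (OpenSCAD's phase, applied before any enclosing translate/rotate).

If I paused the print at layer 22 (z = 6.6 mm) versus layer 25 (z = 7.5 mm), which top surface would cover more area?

layer 22 (z = 6.6 mm)

Layer 22 (z = 6.6): the r=3.5 cylinder contributes a regular 24-gon of circumradius 3.5 (area = (24/2)·3.500²·sin(360°/24) = 38.05 mm²); the cube at (-3.5, 10.5) is present — its section is the full 5×17.5 rectangle (area 87.50 mm²); Merging all regions: the 2 present regions are separate (no shared area or edge), so areas and boundary lengths simply add and each stays a separate island — area = 125.55 mm²; the r=8.5 cylinder at (-3.5, 13) gives a regular 24-gon of circumradius 8.5 (constant along its height) (area = (24/2)·8.500²·sin(360°/24) = 224.40 mm²); After the difference (first − rest): starting from the result so far (125.55 mm²), the r=8.5 cylinder at (-3.5, 13) partially overlaps it — only the 52.15 mm² overlap (of its 224.40 mm²) is removed, clipping the outline — area = 73.40 mm². So its area = 73.40 mm². Layer 25 (z = 7.5): the cylinder is not intersected at this z (z outside [0, 7]); the cube at (-3.5, 10.5) is present — its section is the full 5×17.5 rectangle (area 87.50 mm²); Combining (union): only the 5×17.5 cube at (-3.5, 10.5) is present, so the union is just that shape — area = 87.50 mm²; the r=8.5 cylinder at (-3.5, 13) contributes a regular 24-gon of circumradius 8.5 (area = (24/2)·8.500²·sin(360°/24) = 224.40 mm²); Taking the first minus the rest: starting from the result so far (87.50 mm²), the r=8.5 cylinder at (-3.5, 13) partially overlaps it — only the 52.15 mm² overlap (of its 224.40 mm²) is removed, clipping the outline — area = 35.35 mm². So its area = 35.35 mm². Layer 22 is larger (73.40 vs 35.35 mm²).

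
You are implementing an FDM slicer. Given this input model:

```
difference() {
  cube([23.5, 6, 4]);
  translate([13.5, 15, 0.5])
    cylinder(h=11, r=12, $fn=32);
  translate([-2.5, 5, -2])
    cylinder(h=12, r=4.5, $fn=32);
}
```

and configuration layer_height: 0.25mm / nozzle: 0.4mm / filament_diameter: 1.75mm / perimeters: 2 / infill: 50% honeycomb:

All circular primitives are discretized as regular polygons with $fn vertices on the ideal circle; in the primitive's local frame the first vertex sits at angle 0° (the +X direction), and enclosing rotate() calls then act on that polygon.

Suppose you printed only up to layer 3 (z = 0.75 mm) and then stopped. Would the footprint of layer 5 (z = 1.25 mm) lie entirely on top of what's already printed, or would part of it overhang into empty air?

entirely on top

Compare the two slices. At z = 0.75: the cube (footprint 23.5×6) is included at this height (area 141.00 mm²); the r=12 cylinder at (13.5, 15) gives a regular 32-gon of circumradius 12 (constant along its height) (area = (32/2)·12.000²·sin(360°/32) = 449.49 mm²); the r=4.5 cylinder at (-2.5, 5) contributes a regular 32-gon of circumradius 4.5 (area = (32/2)·4.500²·sin(360°/32) = 63.21 mm²); Subtracting the remaining from the first: starting from the 23.5×6 cube (141.00 mm²), the r=12 cylinder at (13.5, 15) partially overlaps it — only the 31.96 mm² overlap (of its 449.49 mm²) is removed, clipping the outline; the r=4.5 cylinder at (-2.5, 5) partially overlaps it — only the 7.15 mm² overlap (of its 63.21 mm²) is removed, clipping the outline — area = 101.89 mm². At z = 1.25: the cube (footprint 23.5×6) is included at this height (area 141.00 mm²); the r=12 cylinder at (13.5, 15) contributes a regular 32-gon of circumradius 12 (area = (32/2)·12.000²·sin(360°/32) = 449.49 mm²); the r=4.5 cylinder at (-2.5, 5) gives a regular 32-gon of circumradius 4.5 (constant along its height) (area = (32/2)·4.500²·sin(360°/32) = 63.21 mm²); Taking the first minus the rest: starting from the 23.5×6 cube (141.00 mm²), the r=12 cylinder at (13.5, 15) partially overlaps it — only the 31.96 mm² overlap (of its 449.49 mm²) is removed, clipping the outline; the r=4.5 cylinder at (-2.5, 5) partially overlaps it — only the 7.15 mm² overlap (of its 63.21 mm²) is removed, clipping the outline — area = 101.89 mm². Checking containment: the cross-section at z = 1.25 is a subset of the cross-section at z = 0.75.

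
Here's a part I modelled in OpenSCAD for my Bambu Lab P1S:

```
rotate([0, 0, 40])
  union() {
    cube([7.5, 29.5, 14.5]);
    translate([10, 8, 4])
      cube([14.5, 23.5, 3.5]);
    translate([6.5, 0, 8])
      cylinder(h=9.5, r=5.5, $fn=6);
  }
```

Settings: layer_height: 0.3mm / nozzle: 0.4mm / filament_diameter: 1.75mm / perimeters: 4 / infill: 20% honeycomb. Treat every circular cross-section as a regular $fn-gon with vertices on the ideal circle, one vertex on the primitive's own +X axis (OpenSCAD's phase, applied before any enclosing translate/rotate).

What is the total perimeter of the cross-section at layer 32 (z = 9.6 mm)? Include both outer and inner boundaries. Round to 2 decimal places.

86.49 mm

At z = 9.6 mm: the 7.5×29.5 cube contributes its full rectangle (perimeter 74.00 mm); the cube at (10, 8) is absent (z outside [4, 7.5]); the r=5.5 cylinder at (6.5, 0) contributes a regular 6-gon of circumradius 5.5 (perimeter = 2·6·5.500·sin(180°/6) = 33.00 mm); Combining (union): the regions partially overlap (shared area 24.41 mm²), so the edge portions inside another operand are dropped and the merged outline is re-measured after clipping — boundary = 86.49 mm; (rotated 40° about Z; rotation is an isometry so areas/perimeters/island counts are preserved). Overall, the cross-section is a single solid region. Total boundary length (outer) = 86.49 mm.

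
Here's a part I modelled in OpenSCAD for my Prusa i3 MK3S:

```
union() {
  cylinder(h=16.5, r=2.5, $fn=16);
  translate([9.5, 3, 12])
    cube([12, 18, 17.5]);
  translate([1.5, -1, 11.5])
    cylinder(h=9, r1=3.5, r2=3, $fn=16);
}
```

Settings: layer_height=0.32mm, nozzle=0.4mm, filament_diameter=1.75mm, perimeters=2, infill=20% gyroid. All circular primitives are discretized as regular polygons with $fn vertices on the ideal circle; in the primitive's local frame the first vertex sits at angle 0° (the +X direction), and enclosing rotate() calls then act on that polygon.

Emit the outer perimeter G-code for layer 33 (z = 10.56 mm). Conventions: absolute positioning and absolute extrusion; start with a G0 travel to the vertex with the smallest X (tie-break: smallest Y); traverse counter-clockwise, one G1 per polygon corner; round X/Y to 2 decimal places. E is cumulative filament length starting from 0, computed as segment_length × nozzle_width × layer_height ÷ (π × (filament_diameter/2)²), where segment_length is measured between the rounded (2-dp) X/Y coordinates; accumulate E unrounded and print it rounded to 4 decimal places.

At z = 10.56 mm: the r=2.5 cylinder contributes a regular 16-gon of circumradius 2.5; the cube at (9.5, 3) is not intersected at this z (z outside [12, 29.5]); the cone at (1.5, -1) is absent (z outside [11.5, 20.5]); Merging all regions: only the r=2.5 cylinder is present, so the union is just that shape — 1 connected region. The outline is a single polygon with 16 vertices. Extrusion per mm of travel: 0.4 × 0.32 / (π × 0.875²) = 0.053216. Accumulating E over each segment gives final E = 0.8311.

G0 X-2.50 Y0.00 Z10.56
G1 X-2.31 Y-0.96 E0.0521
G1 X-1.77 Y-1.77 E0.1039
G1 X-0.96 Y-2.31 E0.1557
G1 X0.00 Y-2.50 E0.2078
G1 X0.96 Y-2.31 E0.2598
G1 X1.77 Y-1.77 E0.3117
G1 X2.31 Y-0.96 E0.3635
G1 X2.50 Y0.00 E0.4155
G1 X2.31 Y0.96 E0.4676
G1 X1.77 Y1.77 E0.5194
G1 X0.96 Y2.31 E0.5712
G1 X0.00 Y2.50 E0.6233
G1 X-0.96 Y2.31 E0.6754
G1 X-1.77 Y1.77 E0.7272
G1 X-2.31 Y0.96 E0.7790
G1 X-2.50 Y0.00 E0.8311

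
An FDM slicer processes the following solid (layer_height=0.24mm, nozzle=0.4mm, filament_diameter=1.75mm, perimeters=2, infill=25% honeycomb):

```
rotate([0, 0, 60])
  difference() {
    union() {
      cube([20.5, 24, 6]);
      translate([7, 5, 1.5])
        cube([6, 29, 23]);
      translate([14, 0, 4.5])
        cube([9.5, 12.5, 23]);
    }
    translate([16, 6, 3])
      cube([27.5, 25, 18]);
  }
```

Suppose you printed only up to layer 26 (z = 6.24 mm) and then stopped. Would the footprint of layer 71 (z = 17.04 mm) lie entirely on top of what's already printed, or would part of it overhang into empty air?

Compare the two slices. At z = 6.24: the cube does not reach this height (z outside [0, 6]); the 6×29 cube at (7, 5) contributes its full rectangle (area 174.00 mm²); the cube at (14, 0) is present — its section is the full 9.5×12.5 rectangle (area 118.75 mm²); Taking the union: the 2 present regions are separate (no shared area or edge), so areas and boundary lengths simply add and each stays a separate island — area = 292.75 mm²; the cube at (16, 6) is present — its section is the full 27.5×25 rectangle (area 687.50 mm²); Subtracting the remaining from the first: starting from the result so far (292.75 mm²), the 27.5×25 cube at (16, 6) partially overlaps it — only the 48.75 mm² overlap (of its 687.50 mm²) is removed, clipping the outline — area = 244.00 mm²; (rotated 60° about Z; rotation is an isometry so areas/perimeters/island counts are preserved). At z = 17.04: the cube is not intersected at this z (z outside [0, 6]); the cube at (7, 5) is present — its section is the full 6×29 rectangle (area 174.00 mm²); the 9.5×12.5 cube at (14, 0) contributes its full rectangle (area 118.75 mm²); Taking the union: the 2 present regions are separate (no shared area or edge), so areas and boundary lengths simply add and each stays a separate island — area = 292.75 mm²; the cube at (16, 6) is present — its section is the full 27.5×25 rectangle (area 687.50 mm²); After the difference (first − rest): starting from that combined region (292.75 mm²), the 27.5×25 cube at (16, 6) partially overlaps it — only the 48.75 mm² overlap (of its 687.50 mm²) is removed, clipping the outline — area = 244.00 mm²; (whole slice rotated 60° about Z — lengths, areas and connectivity unchanged). Checking containment: the cross-section at z = 17.04 is a subset of the cross-section at z = 6.24.

entirely on top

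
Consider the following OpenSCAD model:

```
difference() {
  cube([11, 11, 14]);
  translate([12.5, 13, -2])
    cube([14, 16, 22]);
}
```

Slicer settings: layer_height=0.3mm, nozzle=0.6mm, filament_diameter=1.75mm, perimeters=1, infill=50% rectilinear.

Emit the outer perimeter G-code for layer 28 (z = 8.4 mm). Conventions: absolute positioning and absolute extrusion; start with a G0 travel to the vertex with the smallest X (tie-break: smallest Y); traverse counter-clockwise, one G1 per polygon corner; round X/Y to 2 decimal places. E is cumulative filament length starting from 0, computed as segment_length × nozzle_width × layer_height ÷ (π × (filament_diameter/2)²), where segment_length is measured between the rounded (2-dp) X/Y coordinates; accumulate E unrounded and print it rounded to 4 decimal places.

G0 X0.00 Y0.00 Z8.40
G1 X11.00 Y0.00 E0.8232
G1 X11.00 Y11.00 E1.6464
G1 X0.00 Y11.00 E2.4696
G1 X0.00 Y0.00 E3.2928

At z = 8.4 mm: the cube is present — its section is the full 11×11 rectangle; the 14×16 cube at (12.5, 13) contributes its full rectangle; After the difference (first − rest): starting from the 11×11 cube, the 14×16 cube at (12.5, 13) misses the remaining region (no effect) — 1 connected region. The outline is a single polygon with 4 vertices. Extrusion per mm of travel: 0.6 × 0.3 / (π × 0.875²) = 0.074835. Accumulating E over each segment gives final E = 3.2928.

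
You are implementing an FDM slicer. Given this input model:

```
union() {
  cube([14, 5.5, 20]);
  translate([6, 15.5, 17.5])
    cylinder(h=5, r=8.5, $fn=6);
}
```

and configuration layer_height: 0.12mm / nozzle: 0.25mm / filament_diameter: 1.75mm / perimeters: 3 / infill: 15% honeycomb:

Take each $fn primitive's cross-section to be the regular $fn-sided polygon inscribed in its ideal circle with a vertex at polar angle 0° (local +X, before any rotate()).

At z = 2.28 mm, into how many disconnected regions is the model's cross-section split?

1

At z = 2.28 mm: the 14×5.5 cube contributes its full rectangle; the cylinder at (6, 15.5) does not reach this height (z outside [17.5, 22.5]); Merging all regions: only the 14×5.5 cube is present, so the union is just that shape — 1 connected region. The result has 1 disconnected region.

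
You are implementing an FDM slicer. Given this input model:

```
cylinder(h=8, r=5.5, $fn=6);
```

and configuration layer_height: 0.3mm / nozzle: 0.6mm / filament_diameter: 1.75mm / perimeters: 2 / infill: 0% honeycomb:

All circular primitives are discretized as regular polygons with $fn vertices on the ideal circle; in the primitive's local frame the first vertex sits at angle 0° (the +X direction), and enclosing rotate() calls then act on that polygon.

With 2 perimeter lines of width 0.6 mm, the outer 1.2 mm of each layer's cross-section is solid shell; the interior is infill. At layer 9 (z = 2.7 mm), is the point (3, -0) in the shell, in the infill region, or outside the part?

infill

At z = 2.7 mm: the cylinder: section is a regular 6-gon, circumradius r=5.5. Overall, the cross-section is a single solid region. The nearest boundary edge runs (5.50, 0.00)→(2.75, 4.76); distance from the point to it = 2.17 mm. The point is inside the cross-section and 2.17 mm from the nearest boundary — more than the 1.2 mm shell width (2 × 0.6), so it's in the infill interior.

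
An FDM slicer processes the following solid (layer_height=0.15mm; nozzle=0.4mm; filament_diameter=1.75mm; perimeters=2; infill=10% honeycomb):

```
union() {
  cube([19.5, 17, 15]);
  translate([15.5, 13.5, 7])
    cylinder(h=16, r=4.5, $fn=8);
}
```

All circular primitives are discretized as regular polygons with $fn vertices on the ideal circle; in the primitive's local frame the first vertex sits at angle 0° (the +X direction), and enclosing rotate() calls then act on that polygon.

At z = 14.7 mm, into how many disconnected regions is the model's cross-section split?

At z = 14.7 mm: the cube is present — its section is the full 19.5×17 rectangle; the r=4.5 cylinder at (15.5, 13.5) contributes a regular 8-gon of circumradius 4.5; Merging all regions: the regions partially overlap (shared area 54.26 mm²), so overlapping operands fuse into one piece — 1 connected region. The result has 1 disconnected region.

1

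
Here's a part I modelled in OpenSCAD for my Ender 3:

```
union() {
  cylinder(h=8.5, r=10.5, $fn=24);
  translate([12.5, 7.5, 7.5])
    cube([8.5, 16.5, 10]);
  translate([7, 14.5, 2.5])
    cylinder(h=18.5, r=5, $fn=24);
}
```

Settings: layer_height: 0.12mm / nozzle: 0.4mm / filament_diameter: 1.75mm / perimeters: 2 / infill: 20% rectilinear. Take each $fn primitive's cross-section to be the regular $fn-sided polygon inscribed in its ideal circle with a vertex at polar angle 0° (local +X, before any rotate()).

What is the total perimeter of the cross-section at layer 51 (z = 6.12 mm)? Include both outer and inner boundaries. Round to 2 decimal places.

97.11 mm

At z = 6.12 mm: the r=10.5 cylinder gives a regular 24-gon of circumradius 10.5 (constant along its height) (perimeter = 2·24·10.500·sin(180°/24) = 65.79 mm); the cube at (12.5, 7.5) does not reach this height (z outside [7.5, 17.5]); the cylinder at (7, 14.5): section is a regular 24-gon, circumradius r=5 (perimeter = 2·24·5.000·sin(180°/24) = 31.33 mm); Merging all regions: the 2 present regions are separate (no shared area or edge), so areas and boundary lengths simply add and each stays a separate island — boundary = 97.11 mm. Overall, the cross-section has 2 separate islands. Total boundary length (outer) = 97.11 mm.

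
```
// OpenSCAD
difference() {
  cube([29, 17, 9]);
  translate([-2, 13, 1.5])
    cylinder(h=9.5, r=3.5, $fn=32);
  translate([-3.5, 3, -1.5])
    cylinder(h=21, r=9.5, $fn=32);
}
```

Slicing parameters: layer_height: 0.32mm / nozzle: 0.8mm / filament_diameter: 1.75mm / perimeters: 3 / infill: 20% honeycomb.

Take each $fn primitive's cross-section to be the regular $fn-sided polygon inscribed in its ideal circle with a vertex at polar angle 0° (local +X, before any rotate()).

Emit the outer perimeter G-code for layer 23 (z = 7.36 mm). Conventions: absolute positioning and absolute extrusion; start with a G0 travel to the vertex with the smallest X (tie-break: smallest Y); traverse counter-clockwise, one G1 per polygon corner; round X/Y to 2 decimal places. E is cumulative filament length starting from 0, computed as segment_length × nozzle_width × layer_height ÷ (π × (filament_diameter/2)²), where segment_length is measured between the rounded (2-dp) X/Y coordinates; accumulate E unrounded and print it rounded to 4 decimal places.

At z = 7.36 mm: the cube is present — its section is the full 29×17 rectangle; the cylinder at (-2, 13): section is a regular 32-gon, circumradius r=3.5; the cylinder at (-3.5, 3): section is a regular 32-gon, circumradius r=9.5; Subtracting the remaining from the first: starting from the 29×17 cube, the r=3.5 cylinder at (-2, 13) partially overlaps it — only the 5.97 mm² overlap (of its 38.24 mm²) is removed, clipping the outline; the r=9.5 cylinder at (-3.5, 3) partially overlaps it — only the 54.50 mm² overlap (of its 281.71 mm²) is removed, clipping the outline — 1 connected region. The outline is a single polygon with 20 vertices. Extrusion per mm of travel: 0.8 × 0.32 / (π × 0.875²) = 0.106432. Accumulating E over each segment gives final E = 9.4749.

G0 X0.00 Y15.86 Z7.36
G1 X0.47 Y15.47 E0.0650
G1 X0.91 Y14.94 E0.1383
G1 X1.23 Y14.34 E0.2107
G1 X1.43 Y13.68 E0.2841
G1 X1.50 Y13.00 E0.3568
G1 X1.43 Y12.32 E0.4296
G1 X1.23 Y11.66 E0.5030
G1 X1.04 Y11.29 E0.5473
G1 X1.78 Y10.90 E0.6363
G1 X3.22 Y9.72 E0.8344
G1 X4.40 Y8.28 E1.0326
G1 X5.28 Y6.64 E1.2307
G1 X5.82 Y4.85 E1.4297
G1 X6.00 Y3.00 E1.6275
G1 X5.82 Y1.15 E1.8253
G1 X5.47 Y0.00 E1.9533
G1 X29.00 Y0.00 E4.4576
G1 X29.00 Y17.00 E6.2670
G1 X0.00 Y17.00 E9.3535
G1 X0.00 Y15.86 E9.4749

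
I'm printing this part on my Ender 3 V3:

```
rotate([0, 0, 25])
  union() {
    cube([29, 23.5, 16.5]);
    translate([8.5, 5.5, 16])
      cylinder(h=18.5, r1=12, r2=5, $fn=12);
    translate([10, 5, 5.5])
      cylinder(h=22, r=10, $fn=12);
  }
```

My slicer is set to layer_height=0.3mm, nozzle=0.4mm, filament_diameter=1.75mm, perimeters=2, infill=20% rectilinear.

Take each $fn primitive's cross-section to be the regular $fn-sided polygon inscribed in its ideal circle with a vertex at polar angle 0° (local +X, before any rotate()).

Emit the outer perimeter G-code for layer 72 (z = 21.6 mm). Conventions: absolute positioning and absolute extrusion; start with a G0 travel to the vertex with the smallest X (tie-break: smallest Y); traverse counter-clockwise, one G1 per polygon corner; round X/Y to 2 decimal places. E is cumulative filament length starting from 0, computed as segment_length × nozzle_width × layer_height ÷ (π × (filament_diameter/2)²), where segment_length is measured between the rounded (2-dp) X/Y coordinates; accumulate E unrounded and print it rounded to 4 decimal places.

G0 X-4.46 Y9.44 Z21.60
G1 X-3.58 Y4.40 E0.2553
G1 X-0.29 Y0.48 E0.5106
G1 X4.52 Y-1.27 E0.7659
G1 X5.68 Y-1.06 E0.8247
G1 X6.08 Y-1.20 E0.8459
G1 X11.18 Y-0.31 E1.1042
G1 X15.14 Y3.02 E1.3623
G1 X16.91 Y7.89 E1.6208
G1 X16.01 Y12.98 E1.8787
G1 X12.69 Y16.95 E2.1369
G1 X7.82 Y18.72 E2.3954
G1 X2.72 Y17.82 E2.6538
G1 X2.69 Y17.79 E2.6559
G1 X1.20 Y17.53 E2.7314
G1 X-2.71 Y14.24 E2.9863
G1 X-4.46 Y9.44 E3.2412

At z = 21.6 mm: the cube is not intersected at this z (z outside [0, 16.5]); the cone at (8.5, 5.5): at t=0.303 of its height the radius interpolates to r₁+(r₂−r₁)t = 9.881, giving a regular 12-gon of that circumradius; the cylinder at (10, 5): section is a regular 12-gon, circumradius r=10; Combining (union): the regions partially overlap (shared area 265.69 mm²), so overlapping operands fuse into one piece — 1 connected region; (rotated 25° about Z; rotation is an isometry so areas/perimeters/island counts are preserved). The outline is a single polygon with 16 vertices. Extrusion per mm of travel: 0.4 × 0.3 / (π × 0.875²) = 0.049890. Accumulating E over each segment gives final E = 3.2412.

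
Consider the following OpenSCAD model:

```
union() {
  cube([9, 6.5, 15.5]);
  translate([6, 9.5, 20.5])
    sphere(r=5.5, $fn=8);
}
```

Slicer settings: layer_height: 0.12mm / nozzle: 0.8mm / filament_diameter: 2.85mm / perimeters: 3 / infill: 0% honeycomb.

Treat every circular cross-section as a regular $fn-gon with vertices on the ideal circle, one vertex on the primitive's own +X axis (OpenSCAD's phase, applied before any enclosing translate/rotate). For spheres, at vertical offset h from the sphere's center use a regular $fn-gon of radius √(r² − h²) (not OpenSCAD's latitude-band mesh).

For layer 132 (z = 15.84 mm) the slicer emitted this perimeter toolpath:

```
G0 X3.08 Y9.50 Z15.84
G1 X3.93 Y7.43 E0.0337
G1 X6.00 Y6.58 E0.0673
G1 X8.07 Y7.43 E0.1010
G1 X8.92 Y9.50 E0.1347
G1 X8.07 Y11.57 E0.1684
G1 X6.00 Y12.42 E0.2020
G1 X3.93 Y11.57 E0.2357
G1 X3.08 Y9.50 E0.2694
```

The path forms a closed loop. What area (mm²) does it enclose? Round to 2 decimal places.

24.18 mm²

Apply the shoelace formula to the sequence of (X, Y) vertices; enclosed area = 24.18 mm².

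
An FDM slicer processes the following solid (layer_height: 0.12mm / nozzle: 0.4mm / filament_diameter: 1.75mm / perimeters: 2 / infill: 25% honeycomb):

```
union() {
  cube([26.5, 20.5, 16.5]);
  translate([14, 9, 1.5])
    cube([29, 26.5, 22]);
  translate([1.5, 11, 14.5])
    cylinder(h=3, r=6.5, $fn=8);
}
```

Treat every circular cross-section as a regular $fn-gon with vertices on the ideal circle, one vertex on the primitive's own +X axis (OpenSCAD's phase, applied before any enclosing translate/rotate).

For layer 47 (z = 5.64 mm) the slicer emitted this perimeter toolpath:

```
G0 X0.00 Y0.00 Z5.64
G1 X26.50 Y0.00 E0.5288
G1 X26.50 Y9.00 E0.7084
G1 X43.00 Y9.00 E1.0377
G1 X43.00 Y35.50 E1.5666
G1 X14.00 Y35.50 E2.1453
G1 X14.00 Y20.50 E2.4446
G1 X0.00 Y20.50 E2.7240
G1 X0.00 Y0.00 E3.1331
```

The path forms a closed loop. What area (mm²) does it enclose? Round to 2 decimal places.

Apply the shoelace formula to the sequence of (X, Y) vertices; enclosed area = 1168.00 mm².

1168.00 mm²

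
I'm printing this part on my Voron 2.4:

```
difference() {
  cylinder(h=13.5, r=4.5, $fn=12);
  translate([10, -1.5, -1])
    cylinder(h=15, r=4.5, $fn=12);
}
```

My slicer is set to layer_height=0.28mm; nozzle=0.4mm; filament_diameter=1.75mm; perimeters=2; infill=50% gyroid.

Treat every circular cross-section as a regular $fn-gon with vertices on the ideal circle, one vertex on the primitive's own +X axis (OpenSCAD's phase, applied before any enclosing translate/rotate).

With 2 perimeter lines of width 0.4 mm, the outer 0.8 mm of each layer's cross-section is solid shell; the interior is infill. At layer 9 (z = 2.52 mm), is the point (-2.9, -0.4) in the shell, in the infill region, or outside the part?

At z = 2.52 mm: the cylinder: section is a regular 12-gon, circumradius r=4.5; the cylinder at (10, -1.5): section is a regular 12-gon, circumradius r=4.5; Taking the first minus the rest: starting from the r=4.5 cylinder, the r=4.5 cylinder at (10, -1.5) misses the remaining region (no effect) — 1 connected region. Overall, the cross-section is a single solid region. The nearest boundary edge runs (-3.90, -2.25)→(-4.50, 0.00); distance from the point to it = 1.44 mm. The point is inside the cross-section and 1.44 mm from the nearest boundary — more than the 0.8 mm shell width (2 × 0.4), so it's in the infill interior.

infill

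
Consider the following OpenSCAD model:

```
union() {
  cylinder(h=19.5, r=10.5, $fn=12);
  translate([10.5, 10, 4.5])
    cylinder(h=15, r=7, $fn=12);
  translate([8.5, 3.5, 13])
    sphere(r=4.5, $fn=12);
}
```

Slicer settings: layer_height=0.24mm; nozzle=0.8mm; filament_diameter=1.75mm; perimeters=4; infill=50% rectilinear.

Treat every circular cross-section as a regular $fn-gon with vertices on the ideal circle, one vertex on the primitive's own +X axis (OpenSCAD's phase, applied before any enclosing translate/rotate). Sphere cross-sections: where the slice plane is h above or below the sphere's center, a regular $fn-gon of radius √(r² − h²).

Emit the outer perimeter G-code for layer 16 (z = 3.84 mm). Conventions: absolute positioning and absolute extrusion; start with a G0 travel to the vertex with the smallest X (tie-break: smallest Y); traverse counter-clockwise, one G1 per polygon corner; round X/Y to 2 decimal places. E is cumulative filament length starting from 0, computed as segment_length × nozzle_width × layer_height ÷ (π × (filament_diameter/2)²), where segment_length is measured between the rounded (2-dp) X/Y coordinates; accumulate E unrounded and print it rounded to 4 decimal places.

G0 X-10.50 Y0.00 Z3.84
G1 X-9.09 Y-5.25 E0.4339
G1 X-5.25 Y-9.09 E0.8674
G1 X0.00 Y-10.50 E1.3013
G1 X5.25 Y-9.09 E1.7353
G1 X9.09 Y-5.25 E2.1688
G1 X10.50 Y0.00 E2.6027
G1 X9.09 Y5.25 E3.0366
G1 X5.25 Y9.09 E3.4701
G1 X0.00 Y10.50 E3.9040
G1 X-5.25 Y9.09 E4.3380
G1 X-9.09 Y5.25 E4.7715
G1 X-10.50 Y0.00 E5.2054

At z = 3.84 mm: the r=10.5 cylinder contributes a regular 12-gon of circumradius 10.5; the cylinder at (10.5, 10) does not reach this height (z outside [4.5, 19.5]); the sphere at (8.5, 3.5) is not intersected at this z (|z−center|=9.160 > r=4.5); Combining (union): only the r=10.5 cylinder is present, so the union is just that shape — 1 connected region. The outline is a single polygon with 12 vertices. Extrusion per mm of travel: 0.8 × 0.24 / (π × 0.875²) = 0.079824. Accumulating E over each segment gives final E = 5.2054.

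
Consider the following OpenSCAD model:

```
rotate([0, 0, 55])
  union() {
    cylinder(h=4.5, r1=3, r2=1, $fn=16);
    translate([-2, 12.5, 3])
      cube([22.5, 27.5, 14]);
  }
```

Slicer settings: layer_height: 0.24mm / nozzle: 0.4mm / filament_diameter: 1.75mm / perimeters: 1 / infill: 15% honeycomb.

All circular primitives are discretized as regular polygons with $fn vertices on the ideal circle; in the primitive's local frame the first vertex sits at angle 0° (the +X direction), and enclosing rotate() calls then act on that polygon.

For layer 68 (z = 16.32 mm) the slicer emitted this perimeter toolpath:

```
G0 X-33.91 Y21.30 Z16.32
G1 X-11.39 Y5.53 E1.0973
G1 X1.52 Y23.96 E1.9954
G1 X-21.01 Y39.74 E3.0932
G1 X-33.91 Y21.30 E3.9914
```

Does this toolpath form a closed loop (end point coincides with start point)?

Start point (G0): (-33.91, 21.30). End point (last G1): the path returns to the start — closed.

yes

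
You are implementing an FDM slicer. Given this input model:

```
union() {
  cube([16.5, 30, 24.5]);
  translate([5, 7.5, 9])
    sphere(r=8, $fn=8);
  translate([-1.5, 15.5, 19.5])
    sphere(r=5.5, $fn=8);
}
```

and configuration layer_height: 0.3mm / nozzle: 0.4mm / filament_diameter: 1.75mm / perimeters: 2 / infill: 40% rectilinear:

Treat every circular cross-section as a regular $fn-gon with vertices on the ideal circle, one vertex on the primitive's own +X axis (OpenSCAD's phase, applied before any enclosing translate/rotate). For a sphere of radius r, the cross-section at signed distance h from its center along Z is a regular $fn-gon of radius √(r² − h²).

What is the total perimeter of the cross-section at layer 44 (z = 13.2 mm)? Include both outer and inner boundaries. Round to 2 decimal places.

At z = 13.2 mm: the cube (footprint 16.5×30) is included at this height (perimeter 93.00 mm); the r=8 sphere at (5, 7.5) slices to a regular 8-gon of circumradius 6.809 (√(r²−h²) with h=4.2 from center) (perimeter = 2·8·6.809·sin(180°/8) = 41.69 mm); the sphere at (-1.5, 15.5) does not reach this height (|z−center|=6.300 > r=5.5); Taking the union: the regions partially overlap (shared area 123.23 mm²), so the edge portions inside another operand are dropped and the merged outline is re-measured after clipping — boundary = 93.72 mm. Overall, the cross-section is a single solid region. Total boundary length (outer) = 93.72 mm.

93.72 mm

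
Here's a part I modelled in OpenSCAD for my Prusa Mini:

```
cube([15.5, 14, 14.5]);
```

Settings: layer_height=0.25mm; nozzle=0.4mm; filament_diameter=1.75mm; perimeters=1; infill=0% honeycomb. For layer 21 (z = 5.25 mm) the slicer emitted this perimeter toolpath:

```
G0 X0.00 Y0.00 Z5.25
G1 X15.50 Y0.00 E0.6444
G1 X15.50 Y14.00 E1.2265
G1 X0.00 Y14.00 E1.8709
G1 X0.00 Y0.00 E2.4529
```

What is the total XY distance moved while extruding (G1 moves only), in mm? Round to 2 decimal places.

Sum the Euclidean lengths of each G1 segment: total = 59.00 mm.

59.00 mm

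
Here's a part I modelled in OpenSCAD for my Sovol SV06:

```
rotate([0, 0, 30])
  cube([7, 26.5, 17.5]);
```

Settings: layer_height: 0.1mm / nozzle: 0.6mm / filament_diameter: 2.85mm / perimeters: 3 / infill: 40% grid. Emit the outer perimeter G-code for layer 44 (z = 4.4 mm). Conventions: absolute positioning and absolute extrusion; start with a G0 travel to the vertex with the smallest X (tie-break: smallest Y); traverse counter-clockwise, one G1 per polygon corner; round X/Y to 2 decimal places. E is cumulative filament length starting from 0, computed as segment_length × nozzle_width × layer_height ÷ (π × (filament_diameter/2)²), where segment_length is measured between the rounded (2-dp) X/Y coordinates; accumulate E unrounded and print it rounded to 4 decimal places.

At z = 4.4 mm: the cube is present — its section is the full 7×26.5 rectangle; (whole slice rotated 30° about Z — lengths, areas and connectivity unchanged). The outline is a single polygon with 4 vertices. Extrusion per mm of travel: 0.6 × 0.1 / (π × 1.425²) = 0.009405. Accumulating E over each segment gives final E = 0.6301.

G0 X-13.25 Y22.95 Z4.40
G1 X0.00 Y0.00 E0.2492
G1 X6.06 Y3.50 E0.3151
G1 X-7.19 Y26.45 E0.5643
G1 X-13.25 Y22.95 E0.6301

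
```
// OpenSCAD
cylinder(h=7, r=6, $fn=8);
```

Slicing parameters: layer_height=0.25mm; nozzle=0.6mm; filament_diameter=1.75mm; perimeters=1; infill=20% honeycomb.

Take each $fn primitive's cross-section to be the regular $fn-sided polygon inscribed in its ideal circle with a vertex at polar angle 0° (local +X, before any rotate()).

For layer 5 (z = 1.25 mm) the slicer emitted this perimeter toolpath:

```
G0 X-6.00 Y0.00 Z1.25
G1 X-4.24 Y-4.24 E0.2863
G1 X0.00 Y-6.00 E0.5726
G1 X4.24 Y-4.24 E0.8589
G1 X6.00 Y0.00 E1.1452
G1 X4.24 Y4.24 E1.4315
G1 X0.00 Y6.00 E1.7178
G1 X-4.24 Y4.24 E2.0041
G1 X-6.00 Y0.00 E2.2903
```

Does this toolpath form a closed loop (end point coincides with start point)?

Start point (G0): (-6.00, 0.00). End point (last G1): the path returns to the start — closed.

yes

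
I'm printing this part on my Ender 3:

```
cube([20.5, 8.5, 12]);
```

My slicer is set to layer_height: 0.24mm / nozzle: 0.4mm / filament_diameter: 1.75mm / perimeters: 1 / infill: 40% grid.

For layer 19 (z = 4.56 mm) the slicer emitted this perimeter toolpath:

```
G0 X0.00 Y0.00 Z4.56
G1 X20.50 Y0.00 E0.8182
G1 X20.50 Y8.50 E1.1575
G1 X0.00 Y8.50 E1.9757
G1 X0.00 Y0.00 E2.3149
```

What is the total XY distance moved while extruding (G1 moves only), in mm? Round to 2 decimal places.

58.00 mm

Sum the Euclidean lengths of each G1 segment: total = 58.00 mm.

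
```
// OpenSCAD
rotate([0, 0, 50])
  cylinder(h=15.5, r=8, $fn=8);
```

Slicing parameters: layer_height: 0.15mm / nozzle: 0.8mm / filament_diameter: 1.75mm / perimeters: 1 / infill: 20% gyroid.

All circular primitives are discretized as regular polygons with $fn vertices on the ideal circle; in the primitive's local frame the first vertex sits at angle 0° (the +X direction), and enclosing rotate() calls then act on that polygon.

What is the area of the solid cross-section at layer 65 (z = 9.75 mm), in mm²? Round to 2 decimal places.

181.02 mm²

At z = 9.75 mm: the r=8 cylinder gives a regular 8-gon of circumradius 8 (constant along its height) (area = (8/2)·8.000²·sin(360°/8) = 181.02 mm²); (rotated 50° about Z; rotation is an isometry so areas/perimeters/island counts are preserved). Overall, the cross-section is a single solid region. Net area = 181.02 mm².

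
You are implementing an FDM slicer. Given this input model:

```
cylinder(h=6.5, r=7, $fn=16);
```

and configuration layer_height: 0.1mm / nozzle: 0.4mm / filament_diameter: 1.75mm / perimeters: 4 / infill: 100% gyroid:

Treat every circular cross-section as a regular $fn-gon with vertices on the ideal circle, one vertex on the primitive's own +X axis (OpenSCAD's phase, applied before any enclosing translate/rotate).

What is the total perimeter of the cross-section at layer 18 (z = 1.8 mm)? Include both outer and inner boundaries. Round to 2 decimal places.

At z = 1.8 mm: the cylinder: section is a regular 16-gon, circumradius r=7 (perimeter = 2·16·7.000·sin(180°/16) = 43.70 mm). Overall, the cross-section is a single solid region. Total boundary length (outer) = 43.70 mm.

43.70 mm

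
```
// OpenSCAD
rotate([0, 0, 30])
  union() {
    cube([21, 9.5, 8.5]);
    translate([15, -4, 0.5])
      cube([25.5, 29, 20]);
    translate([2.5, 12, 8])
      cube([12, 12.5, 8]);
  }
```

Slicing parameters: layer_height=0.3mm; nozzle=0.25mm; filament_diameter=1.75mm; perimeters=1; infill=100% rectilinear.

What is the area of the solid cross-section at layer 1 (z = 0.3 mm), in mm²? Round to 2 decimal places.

199.50 mm²

At z = 0.3 mm: the 21×9.5 cube contributes its full rectangle (area 199.50 mm²); the cube at (15, -4) is absent (z outside [0.5, 20.5]); the cube at (2.5, 12) is absent (z outside [8, 16]); Merging all regions: only the 21×9.5 cube is present, so the union is just that shape — area = 199.50 mm²; (rotated 30° about Z; rotation is an isometry so areas/perimeters/island counts are preserved). Overall, the cross-section is a single solid region. Net area = 199.50 mm².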